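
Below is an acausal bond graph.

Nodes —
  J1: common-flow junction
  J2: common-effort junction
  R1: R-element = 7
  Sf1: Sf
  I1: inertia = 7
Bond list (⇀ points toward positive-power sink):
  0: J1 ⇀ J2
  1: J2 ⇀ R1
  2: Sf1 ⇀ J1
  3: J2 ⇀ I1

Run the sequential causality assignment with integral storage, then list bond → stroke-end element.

β2 stroke→Sf1  (Sf1 fixes flow; stroke at Sf1)
β0 stroke→J1  (J1: bond 2 brought flow, rest push out)
β3 stroke→I1  (I1 outputs flow p/I1)
β1 stroke→J2  (J2: last free bond brings effort in)

β0 stroke at J1
β1 stroke at J2
β2 stroke at Sf1
β3 stroke at I1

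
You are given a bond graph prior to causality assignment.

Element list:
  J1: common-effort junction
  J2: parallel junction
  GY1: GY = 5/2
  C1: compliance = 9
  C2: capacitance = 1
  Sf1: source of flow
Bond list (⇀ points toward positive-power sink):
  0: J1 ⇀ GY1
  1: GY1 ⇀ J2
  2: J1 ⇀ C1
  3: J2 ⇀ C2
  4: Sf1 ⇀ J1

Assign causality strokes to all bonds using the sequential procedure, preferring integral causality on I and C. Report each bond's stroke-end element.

β0 →GY1
β1 →GY1
β2 →J1
β3 →J2
β4 →Sf1

β4 |Sf1  (Sf1: flow source, stroke at near end)
β2 |J1  (C1 outputs effort q/C1)
β0 |GY1  (J1 effort already set via bond 2)
β1 |GY1  (GY1 both-in/both-out from 0)
β3 |J2  (J2 needs exactly one e-in)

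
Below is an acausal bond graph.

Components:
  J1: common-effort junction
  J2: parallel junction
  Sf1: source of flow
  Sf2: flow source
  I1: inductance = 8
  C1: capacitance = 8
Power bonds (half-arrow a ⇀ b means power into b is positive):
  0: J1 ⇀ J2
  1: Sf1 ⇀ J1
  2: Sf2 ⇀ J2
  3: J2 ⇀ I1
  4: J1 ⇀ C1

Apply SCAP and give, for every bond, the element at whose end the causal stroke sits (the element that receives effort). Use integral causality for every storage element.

#1 →Sf1  (Sf1: flow source, stroke at near end)
#2 →Sf2  (source Sf2 imposes f)
#3 →I1  (I1: I, integral causality)
#0 →J2  (closing 0-jn rule on J2)
#4 →J1  (J1: last free bond brings effort in)

β0 →J2
β1 →Sf1
β2 →Sf2
β3 →I1
β4 →J1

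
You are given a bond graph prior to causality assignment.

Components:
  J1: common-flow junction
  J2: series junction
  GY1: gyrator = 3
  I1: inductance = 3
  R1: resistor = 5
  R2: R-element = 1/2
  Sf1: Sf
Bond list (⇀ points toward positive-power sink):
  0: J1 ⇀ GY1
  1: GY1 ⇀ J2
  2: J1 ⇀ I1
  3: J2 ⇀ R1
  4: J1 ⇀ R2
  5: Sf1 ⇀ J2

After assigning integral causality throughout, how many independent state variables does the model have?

1  (I1 all integral)

b5 stroke at Sf1  (Sf1 (Sf) sets flow on bond)
b1 stroke at J2  (J2: bond 5 brought flow, rest push out)
b3 stroke at J2  (1-jn J2 has f-setter on 5)
b0 stroke at J1  (through GY1, causality inverts; strokes same side of GY1)
b2 stroke at I1  (I1 integral (f out))
b4 stroke at J1  (J1 flow already set via bond 2)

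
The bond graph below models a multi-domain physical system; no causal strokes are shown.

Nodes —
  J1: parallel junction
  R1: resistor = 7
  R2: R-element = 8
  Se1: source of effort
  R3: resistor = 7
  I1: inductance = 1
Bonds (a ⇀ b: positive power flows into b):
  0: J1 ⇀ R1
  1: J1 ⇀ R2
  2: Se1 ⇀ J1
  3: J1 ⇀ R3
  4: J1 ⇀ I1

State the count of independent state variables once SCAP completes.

β2 →J1  (Se1 (Se) sets effort on bond)
β0 →R1  (J1: bond 2 brought effort, rest push out)
β1 →R2  (0-jn J1 has e-setter on 2)
β3 →R3  (0-jn J1 has e-setter on 2)
β4 →I1  (0-jn J1 has e-setter on 2)

1  (I1 all integral)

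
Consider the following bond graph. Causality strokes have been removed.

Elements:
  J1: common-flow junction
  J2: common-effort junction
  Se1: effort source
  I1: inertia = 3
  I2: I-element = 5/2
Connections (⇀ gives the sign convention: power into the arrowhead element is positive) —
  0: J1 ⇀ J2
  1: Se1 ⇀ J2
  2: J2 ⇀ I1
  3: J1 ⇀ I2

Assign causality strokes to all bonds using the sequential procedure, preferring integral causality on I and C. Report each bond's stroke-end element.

bond 0 stroke→J1
bond 1 stroke→J2
bond 2 stroke→I1
bond 3 stroke→I2

b1 stroke→J2  (Se1: effort source, stroke at far end)
b0 stroke→J1  (common-e at J2 fixed by 1)
b2 stroke→I1  (J2: bond 1 brought effort, rest push out)
b3 stroke→I2  (only one flow-in slot at J1)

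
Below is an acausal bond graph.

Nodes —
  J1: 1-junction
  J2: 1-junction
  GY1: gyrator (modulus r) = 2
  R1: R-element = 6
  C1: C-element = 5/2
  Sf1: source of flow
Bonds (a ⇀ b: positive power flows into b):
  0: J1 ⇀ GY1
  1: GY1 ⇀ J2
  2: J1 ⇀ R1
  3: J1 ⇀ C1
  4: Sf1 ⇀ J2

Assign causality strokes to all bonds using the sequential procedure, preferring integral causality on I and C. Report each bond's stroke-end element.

b0 →J1
b1 →J2
b2 →R1
b3 →J1
b4 →Sf1

b4 stroke→Sf1  (Sf1 (Sf) sets flow on bond)
b1 stroke→J2  (common-f at J2 fixed by 4)
b0 stroke→J1  (GY1: gyrator matches bond 1)
b3 stroke→J1  (C1: C, integral causality)
b2 stroke→R1  (closing 1-jn rule on J1)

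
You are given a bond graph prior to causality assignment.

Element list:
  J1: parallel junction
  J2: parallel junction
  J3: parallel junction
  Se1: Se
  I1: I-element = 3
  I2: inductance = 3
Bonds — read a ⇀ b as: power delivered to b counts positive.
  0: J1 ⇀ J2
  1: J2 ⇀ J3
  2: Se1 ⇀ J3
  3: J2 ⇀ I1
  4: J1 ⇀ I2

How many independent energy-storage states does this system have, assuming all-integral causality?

2  (I1, I2 all integral)

bond 2 stroke at J3  (source Se1 imposes e)
bond 1 stroke at J2  (J3 effort already set via bond 2)
bond 0 stroke at J1  (0-jn J2 has e-setter on 1)
bond 3 stroke at I1  (common-e at J2 fixed by 1)
bond 4 stroke at I2  (common-e at J1 fixed by 0)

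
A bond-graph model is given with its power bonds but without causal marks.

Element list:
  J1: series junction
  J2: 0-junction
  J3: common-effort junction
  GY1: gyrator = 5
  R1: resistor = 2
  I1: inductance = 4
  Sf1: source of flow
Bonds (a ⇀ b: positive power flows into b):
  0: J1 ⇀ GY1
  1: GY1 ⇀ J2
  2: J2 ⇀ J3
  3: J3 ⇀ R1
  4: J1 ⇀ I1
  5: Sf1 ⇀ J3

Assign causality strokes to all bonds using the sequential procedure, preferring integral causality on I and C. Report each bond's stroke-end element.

β5 stroke at Sf1  (Sf1 fixes flow; stroke at Sf1)
β4 stroke at I1  (prefer integral on I1)
β0 stroke at J1  (1-jn J1 has f-setter on 4)
β1 stroke at J2  (through GY1, causality inverts; strokes same side of GY1)
β2 stroke at J3  (0-jn J2 has e-setter on 1)
β3 stroke at R1  (0-jn J3 has e-setter on 2)

bond 0 stroke at J1
bond 1 stroke at J2
bond 2 stroke at J3
bond 3 stroke at R1
bond 4 stroke at I1
bond 5 stroke at Sf1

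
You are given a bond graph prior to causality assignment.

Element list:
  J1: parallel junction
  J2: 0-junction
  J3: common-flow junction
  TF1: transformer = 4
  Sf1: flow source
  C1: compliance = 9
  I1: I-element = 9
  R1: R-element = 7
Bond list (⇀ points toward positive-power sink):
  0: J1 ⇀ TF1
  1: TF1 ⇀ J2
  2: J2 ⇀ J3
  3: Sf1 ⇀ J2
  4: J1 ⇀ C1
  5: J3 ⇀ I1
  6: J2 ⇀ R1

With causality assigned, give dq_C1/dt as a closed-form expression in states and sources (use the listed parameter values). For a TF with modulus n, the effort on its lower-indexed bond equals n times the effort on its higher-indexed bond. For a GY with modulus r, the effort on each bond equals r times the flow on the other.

β3 |Sf1  (source Sf1 imposes f)
β4 |J1  (prefer integral on C1)
β0 |TF1  (J1 effort already set via bond 4)
β1 |J2  (TF1: transformer flips bond 0)
β2 |J3  (0-jn J2 has e-setter on 1)
β6 |R1  (common-e at J2 fixed by 1)
β5 |I1  (only one flow-in slot at J3)

dq_C1/dt = F_Sf1/4 - p_I1/36 - q_C1/1008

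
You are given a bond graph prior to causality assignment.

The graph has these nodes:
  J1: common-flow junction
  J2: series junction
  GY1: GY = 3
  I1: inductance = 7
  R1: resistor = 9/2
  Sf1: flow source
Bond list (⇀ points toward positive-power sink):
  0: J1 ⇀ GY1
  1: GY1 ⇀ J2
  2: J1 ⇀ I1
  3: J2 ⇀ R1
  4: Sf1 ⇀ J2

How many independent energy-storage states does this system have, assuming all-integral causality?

1  (I1 all integral)

β4 →Sf1  (Sf1 fixes flow; stroke at Sf1)
β1 →J2  (1-jn J2 has f-setter on 4)
β3 →J2  (1-jn J2 has f-setter on 4)
β0 →J1  (GY1: gyrator matches bond 1)
β2 →I1  (J1: last free bond brings flow in)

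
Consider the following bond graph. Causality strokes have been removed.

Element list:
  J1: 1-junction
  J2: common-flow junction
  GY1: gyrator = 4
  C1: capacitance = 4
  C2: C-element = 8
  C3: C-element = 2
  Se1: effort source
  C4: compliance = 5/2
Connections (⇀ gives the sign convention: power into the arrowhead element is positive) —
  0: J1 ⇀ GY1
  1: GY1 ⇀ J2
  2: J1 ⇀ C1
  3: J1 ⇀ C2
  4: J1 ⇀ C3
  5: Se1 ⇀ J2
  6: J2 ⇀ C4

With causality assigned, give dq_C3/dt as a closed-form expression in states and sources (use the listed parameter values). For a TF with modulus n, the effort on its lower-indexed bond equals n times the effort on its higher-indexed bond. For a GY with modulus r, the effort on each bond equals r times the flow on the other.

bond 5 stroke→J2  (Se1 (Se) sets effort on bond)
bond 2 stroke→J1  (C1 integral (e out))
bond 3 stroke→J1  (C2 integral (e out))
bond 4 stroke→J1  (prefer integral on C3)
bond 0 stroke→GY1  (only one flow-in slot at J1)
bond 1 stroke→GY1  (GY GY1: same side as bond 0)
bond 6 stroke→J2  (common-f at J2 fixed by 1)

dq_C3/dt = -E_Se1/4 + q_C4/10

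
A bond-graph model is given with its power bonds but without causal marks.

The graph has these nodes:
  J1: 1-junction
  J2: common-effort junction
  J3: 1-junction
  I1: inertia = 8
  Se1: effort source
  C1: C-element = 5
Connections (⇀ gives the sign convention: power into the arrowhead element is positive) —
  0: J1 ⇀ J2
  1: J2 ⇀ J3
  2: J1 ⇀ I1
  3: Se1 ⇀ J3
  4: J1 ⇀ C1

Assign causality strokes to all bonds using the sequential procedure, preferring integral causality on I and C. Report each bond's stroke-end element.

β3 →J3  (Se1 (Se) sets effort on bond)
β1 →J2  (J3 needs exactly one f-in)
β0 →J1  (J2 effort already set via bond 1)
β2 →I1  (I1: I, integral causality)
β4 →J1  (1-jn J1 has f-setter on 2)

b0 stroke at J1
b1 stroke at J2
b2 stroke at I1
b3 stroke at J3
b4 stroke at J1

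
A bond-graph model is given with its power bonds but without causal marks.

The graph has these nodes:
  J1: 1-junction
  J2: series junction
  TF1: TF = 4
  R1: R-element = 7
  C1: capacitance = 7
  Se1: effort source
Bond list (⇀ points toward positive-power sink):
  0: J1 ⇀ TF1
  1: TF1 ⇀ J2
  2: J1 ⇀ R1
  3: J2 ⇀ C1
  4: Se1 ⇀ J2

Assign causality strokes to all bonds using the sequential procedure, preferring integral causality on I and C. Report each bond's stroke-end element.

bond 0 stroke→J1
bond 1 stroke→TF1
bond 2 stroke→R1
bond 3 stroke→J2
bond 4 stroke→J2

#4 →J2  (Se1 (Se) sets effort on bond)
#3 →J2  (prefer integral on C1)
#1 →TF1  (J2 needs exactly one f-in)
#0 →J1  (TF1 one-in-one-out from 1)
#2 →R1  (only one flow-in slot at J1)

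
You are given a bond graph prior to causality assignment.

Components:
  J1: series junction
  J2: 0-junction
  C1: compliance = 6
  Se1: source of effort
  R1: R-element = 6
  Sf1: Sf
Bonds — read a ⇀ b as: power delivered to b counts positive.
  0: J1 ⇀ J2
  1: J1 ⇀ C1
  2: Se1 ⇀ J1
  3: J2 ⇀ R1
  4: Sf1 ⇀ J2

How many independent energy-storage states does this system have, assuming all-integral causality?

1  (C1 all integral)

b2 →J1  (Se1: effort source, stroke at far end)
b4 →Sf1  (Sf1 fixes flow; stroke at Sf1)
b1 →J1  (C1 outputs effort q/C1)
b0 →J2  (closing 1-jn rule on J1)
b3 →R1  (0-jn J2 has e-setter on 0)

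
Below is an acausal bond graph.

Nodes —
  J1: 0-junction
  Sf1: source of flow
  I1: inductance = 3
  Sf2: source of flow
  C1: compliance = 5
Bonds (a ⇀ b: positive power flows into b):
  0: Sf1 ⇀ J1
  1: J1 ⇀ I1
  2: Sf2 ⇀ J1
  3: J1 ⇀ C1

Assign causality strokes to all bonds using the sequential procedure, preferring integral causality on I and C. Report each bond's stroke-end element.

#0 →Sf1  (Sf1: flow source, stroke at near end)
#2 →Sf2  (Sf2: flow source, stroke at near end)
#1 →I1  (I1: I, integral causality)
#3 →J1  (only one effort-in slot at J1)

bond 0 stroke at Sf1
bond 1 stroke at I1
bond 2 stroke at Sf2
bond 3 stroke at J1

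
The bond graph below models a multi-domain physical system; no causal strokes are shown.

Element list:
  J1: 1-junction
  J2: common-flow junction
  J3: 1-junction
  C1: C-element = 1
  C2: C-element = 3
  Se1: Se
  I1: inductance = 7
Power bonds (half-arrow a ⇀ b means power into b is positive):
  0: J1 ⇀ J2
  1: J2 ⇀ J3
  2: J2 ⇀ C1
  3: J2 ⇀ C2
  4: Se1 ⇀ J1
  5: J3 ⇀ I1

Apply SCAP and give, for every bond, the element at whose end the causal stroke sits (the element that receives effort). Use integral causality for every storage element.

bond 0 stroke→J2
bond 1 stroke→J3
bond 2 stroke→J2
bond 3 stroke→J2
bond 4 stroke→J1
bond 5 stroke→I1

bond 4 →J1  (Se1 fixes effort; stroke away)
bond 0 →J2  (J1 needs exactly one f-in)
bond 2 →J2  (C1 integral (e out))
bond 3 →J2  (C2 integral (e out))
bond 1 →J3  (J2 needs exactly one f-in)
bond 5 →I1  (only one flow-in slot at J3)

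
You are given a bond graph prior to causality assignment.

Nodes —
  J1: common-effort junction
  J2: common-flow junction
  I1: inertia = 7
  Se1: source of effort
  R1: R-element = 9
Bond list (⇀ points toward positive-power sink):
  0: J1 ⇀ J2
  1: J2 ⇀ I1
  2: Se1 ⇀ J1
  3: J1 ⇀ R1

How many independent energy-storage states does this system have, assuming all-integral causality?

β2 stroke at J1  (Se1: effort source, stroke at far end)
β0 stroke at J2  (J1: bond 2 brought effort, rest push out)
β3 stroke at R1  (0-jn J1 has e-setter on 2)
β1 stroke at I1  (J2 needs exactly one f-in)

1  (I1 all integral)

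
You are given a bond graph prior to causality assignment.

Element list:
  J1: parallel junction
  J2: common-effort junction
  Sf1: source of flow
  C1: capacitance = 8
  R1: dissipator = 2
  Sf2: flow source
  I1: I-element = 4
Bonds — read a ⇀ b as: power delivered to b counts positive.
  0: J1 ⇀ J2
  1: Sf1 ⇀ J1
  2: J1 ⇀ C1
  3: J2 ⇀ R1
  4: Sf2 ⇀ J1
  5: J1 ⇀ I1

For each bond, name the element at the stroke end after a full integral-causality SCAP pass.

#0 stroke at J2
#1 stroke at Sf1
#2 stroke at J1
#3 stroke at R1
#4 stroke at Sf2
#5 stroke at I1

#1 →Sf1  (Sf1 (Sf) sets flow on bond)
#4 →Sf2  (Sf2 (Sf) sets flow on bond)
#2 →J1  (prefer integral on C1)
#0 →J2  (J1 effort already set via bond 2)
#5 →I1  (0-jn J1 has e-setter on 2)
#3 →R1  (J2: bond 0 brought effort, rest push out)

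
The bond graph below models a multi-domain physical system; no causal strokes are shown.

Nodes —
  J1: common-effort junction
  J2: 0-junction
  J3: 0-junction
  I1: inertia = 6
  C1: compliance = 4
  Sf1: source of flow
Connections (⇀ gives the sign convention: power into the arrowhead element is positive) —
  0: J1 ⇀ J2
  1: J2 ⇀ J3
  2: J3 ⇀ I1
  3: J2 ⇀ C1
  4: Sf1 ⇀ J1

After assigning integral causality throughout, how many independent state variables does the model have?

β4 →Sf1  (source Sf1 imposes f)
β0 →J1  (only one effort-in slot at J1)
β2 →I1  (I1 outputs flow p/I1)
β1 →J3  (J3: last free bond brings effort in)
β3 →J2  (only one effort-in slot at J2)

2  (C1, I1 all integral)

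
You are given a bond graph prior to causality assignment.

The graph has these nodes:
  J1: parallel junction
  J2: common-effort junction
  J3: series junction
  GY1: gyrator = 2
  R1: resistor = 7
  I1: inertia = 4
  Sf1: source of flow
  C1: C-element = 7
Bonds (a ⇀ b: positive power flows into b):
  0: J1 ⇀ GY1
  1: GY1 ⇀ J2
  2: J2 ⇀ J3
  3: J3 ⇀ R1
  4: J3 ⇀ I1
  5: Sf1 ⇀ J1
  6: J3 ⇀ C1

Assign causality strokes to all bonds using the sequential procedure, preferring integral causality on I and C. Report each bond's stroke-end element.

#5 stroke at Sf1  (Sf1 fixes flow; stroke at Sf1)
#0 stroke at J1  (only one effort-in slot at J1)
#1 stroke at J2  (GY1 both-in/both-out from 0)
#2 stroke at J3  (J2: bond 1 brought effort, rest push out)
#4 stroke at I1  (I1: I, integral causality)
#3 stroke at J3  (common-f at J3 fixed by 4)
#6 stroke at J3  (common-f at J3 fixed by 4)

β0 →J1
β1 →J2
β2 →J3
β3 →J3
β4 →I1
β5 →Sf1
β6 →J3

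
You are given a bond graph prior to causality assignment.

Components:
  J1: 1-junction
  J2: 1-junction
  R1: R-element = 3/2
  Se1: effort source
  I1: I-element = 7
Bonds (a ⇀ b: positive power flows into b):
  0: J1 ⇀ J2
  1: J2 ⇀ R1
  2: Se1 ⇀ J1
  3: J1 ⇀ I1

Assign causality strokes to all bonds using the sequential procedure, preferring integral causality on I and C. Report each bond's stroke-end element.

β0 →J1
β1 →J2
β2 →J1
β3 →I1

#2 stroke at J1  (Se1: effort source, stroke at far end)
#3 stroke at I1  (I1 integral (f out))
#0 stroke at J1  (J1 flow already set via bond 3)
#1 stroke at J2  (J2: bond 0 brought flow, rest push out)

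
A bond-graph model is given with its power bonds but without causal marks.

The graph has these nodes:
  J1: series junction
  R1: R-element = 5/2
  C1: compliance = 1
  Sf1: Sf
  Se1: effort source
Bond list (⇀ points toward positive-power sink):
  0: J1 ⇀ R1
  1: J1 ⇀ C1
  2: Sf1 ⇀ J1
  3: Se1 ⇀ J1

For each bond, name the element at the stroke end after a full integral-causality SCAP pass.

#2 →Sf1  (Sf1 (Sf) sets flow on bond)
#3 →J1  (Se1: effort source, stroke at far end)
#0 →J1  (1-jn J1 has f-setter on 2)
#1 →J1  (common-f at J1 fixed by 2)

bond 0 →J1
bond 1 →J1
bond 2 →Sf1
bond 3 →J1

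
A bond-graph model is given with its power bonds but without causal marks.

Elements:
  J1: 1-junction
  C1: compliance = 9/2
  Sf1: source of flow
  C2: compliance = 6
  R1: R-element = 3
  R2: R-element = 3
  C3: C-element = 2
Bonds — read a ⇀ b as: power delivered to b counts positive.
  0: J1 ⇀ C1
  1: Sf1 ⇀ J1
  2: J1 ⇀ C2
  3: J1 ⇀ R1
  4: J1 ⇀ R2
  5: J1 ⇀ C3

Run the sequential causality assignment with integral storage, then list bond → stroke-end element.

b1 →Sf1  (Sf1 (Sf) sets flow on bond)
b0 →J1  (common-f at J1 fixed by 1)
b2 →J1  (common-f at J1 fixed by 1)
b3 →J1  (common-f at J1 fixed by 1)
b4 →J1  (J1 flow already set via bond 1)
b5 →J1  (common-f at J1 fixed by 1)

bond 0 stroke at J1
bond 1 stroke at Sf1
bond 2 stroke at J1
bond 3 stroke at J1
bond 4 stroke at J1
bond 5 stroke at J1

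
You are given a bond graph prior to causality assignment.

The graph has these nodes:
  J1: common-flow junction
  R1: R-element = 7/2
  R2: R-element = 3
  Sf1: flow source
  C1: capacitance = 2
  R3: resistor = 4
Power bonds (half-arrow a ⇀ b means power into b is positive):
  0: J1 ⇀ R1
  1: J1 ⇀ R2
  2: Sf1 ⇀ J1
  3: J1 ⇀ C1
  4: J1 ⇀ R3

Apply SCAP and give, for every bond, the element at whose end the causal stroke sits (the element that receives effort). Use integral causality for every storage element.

b2 →Sf1  (Sf1: flow source, stroke at near end)
b0 →J1  (common-f at J1 fixed by 2)
b1 →J1  (1-jn J1 has f-setter on 2)
b3 →J1  (common-f at J1 fixed by 2)
b4 →J1  (J1: bond 2 brought flow, rest push out)

b0 stroke at J1
b1 stroke at J1
b2 stroke at Sf1
b3 stroke at J1
b4 stroke at J1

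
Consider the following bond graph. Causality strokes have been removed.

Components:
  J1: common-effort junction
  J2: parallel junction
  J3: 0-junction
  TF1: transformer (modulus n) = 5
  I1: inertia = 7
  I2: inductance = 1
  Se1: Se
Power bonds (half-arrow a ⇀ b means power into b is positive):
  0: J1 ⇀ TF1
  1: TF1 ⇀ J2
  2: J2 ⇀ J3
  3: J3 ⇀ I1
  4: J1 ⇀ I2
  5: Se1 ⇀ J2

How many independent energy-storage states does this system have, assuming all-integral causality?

#5 stroke at J2  (source Se1 imposes e)
#1 stroke at TF1  (J2: bond 5 brought effort, rest push out)
#2 stroke at J3  (J2 effort already set via bond 5)
#3 stroke at I1  (J3: bond 2 brought effort, rest push out)
#0 stroke at J1  (TF1 one-in-one-out from 1)
#4 stroke at I2  (0-jn J1 has e-setter on 0)

2  (I1, I2 all integral)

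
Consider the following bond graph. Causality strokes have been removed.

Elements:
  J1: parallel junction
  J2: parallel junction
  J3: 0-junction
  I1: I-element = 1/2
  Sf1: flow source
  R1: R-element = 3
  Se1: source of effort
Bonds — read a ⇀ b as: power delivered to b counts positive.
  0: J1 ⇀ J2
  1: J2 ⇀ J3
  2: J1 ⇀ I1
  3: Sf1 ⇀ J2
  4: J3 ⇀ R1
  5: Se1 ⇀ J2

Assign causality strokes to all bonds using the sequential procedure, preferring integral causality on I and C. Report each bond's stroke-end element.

β3 →Sf1  (Sf1 fixes flow; stroke at Sf1)
β5 →J2  (Se1 (Se) sets effort on bond)
β0 →J1  (J2: bond 5 brought effort, rest push out)
β1 →J3  (0-jn J2 has e-setter on 5)
β4 →R1  (J3: bond 1 brought effort, rest push out)
β2 →I1  (J1: bond 0 brought effort, rest push out)

#0 stroke at J1
#1 stroke at J3
#2 stroke at I1
#3 stroke at Sf1
#4 stroke at R1
#5 stroke at J2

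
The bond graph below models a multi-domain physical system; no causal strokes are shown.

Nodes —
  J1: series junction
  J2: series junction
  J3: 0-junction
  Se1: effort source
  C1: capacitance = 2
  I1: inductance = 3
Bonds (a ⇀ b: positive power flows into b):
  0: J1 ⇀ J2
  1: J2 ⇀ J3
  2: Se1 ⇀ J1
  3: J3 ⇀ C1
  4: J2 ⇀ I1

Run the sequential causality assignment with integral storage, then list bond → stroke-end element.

bond 0 stroke→J2
bond 1 stroke→J2
bond 2 stroke→J1
bond 3 stroke→J3
bond 4 stroke→I1

b2 stroke→J1  (source Se1 imposes e)
b0 stroke→J2  (closing 1-jn rule on J1)
b3 stroke→J3  (C1 integral (e out))
b1 stroke→J2  (0-jn J3 has e-setter on 3)
b4 stroke→I1  (J2: last free bond brings flow in)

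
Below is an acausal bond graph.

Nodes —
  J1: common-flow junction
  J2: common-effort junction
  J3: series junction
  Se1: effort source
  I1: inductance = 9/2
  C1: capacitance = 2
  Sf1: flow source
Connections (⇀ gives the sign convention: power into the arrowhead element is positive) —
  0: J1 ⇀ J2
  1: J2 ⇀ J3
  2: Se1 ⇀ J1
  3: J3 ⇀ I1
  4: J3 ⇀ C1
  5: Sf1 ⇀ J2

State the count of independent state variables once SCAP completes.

β2 stroke at J1  (Se1 fixes effort; stroke away)
β5 stroke at Sf1  (Sf1 (Sf) sets flow on bond)
β0 stroke at J2  (only one flow-in slot at J1)
β1 stroke at J3  (J2: bond 0 brought effort, rest push out)
β3 stroke at I1  (prefer integral on I1)
β4 stroke at J3  (J3: bond 3 brought flow, rest push out)

2  (C1, I1 all integral)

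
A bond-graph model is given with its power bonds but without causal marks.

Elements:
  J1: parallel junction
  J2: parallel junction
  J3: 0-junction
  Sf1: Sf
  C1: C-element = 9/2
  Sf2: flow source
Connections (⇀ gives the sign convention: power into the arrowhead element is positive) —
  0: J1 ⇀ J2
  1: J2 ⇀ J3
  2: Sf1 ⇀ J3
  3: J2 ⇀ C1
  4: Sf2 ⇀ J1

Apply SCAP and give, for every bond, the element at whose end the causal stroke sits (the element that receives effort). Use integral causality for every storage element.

b0 |J1
b1 |J3
b2 |Sf1
b3 |J2
b4 |Sf2

β2 |Sf1  (Sf1: flow source, stroke at near end)
β4 |Sf2  (source Sf2 imposes f)
β0 |J1  (only one effort-in slot at J1)
β1 |J3  (closing 0-jn rule on J3)
β3 |J2  (J2 needs exactly one e-in)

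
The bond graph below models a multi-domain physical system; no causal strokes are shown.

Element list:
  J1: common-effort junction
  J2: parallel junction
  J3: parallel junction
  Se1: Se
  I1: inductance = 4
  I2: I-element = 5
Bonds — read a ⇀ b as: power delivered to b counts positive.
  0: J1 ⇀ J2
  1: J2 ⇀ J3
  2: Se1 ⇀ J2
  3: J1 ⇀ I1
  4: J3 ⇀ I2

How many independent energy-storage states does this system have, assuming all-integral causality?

2  (I1, I2 all integral)

bond 2 stroke at J2  (Se1: effort source, stroke at far end)
bond 0 stroke at J1  (J2: bond 2 brought effort, rest push out)
bond 1 stroke at J3  (J2 effort already set via bond 2)
bond 4 stroke at I2  (0-jn J3 has e-setter on 1)
bond 3 stroke at I1  (0-jn J1 has e-setter on 0)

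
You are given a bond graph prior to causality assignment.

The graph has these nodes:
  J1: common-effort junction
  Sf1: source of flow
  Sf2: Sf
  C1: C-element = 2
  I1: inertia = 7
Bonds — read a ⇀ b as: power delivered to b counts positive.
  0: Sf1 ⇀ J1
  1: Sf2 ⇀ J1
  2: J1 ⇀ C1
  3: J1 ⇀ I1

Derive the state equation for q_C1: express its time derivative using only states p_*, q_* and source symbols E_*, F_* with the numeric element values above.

dq_C1/dt = F_Sf1 + F_Sf2 - p_I1/7

#0 →Sf1  (Sf1: flow source, stroke at near end)
#1 →Sf2  (Sf2 fixes flow; stroke at Sf2)
#2 →J1  (C1 outputs effort q/C1)
#3 →I1  (0-jn J1 has e-setter on 2)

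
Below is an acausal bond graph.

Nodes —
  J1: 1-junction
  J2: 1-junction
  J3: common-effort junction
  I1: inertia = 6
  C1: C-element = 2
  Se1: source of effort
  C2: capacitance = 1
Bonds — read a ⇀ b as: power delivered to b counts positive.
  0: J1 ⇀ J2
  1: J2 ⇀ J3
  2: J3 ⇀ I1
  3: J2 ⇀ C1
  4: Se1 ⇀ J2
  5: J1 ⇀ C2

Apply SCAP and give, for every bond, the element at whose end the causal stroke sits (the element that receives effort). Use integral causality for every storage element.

b0 →J2
b1 →J3
b2 →I1
b3 →J2
b4 →J2
b5 →J1

b4 |J2  (source Se1 imposes e)
b2 |I1  (I1 integral (f out))
b1 |J3  (J3 needs exactly one e-in)
b0 |J2  (J2: bond 1 brought flow, rest push out)
b3 |J2  (common-f at J2 fixed by 1)
b5 |J1  (common-f at J1 fixed by 0)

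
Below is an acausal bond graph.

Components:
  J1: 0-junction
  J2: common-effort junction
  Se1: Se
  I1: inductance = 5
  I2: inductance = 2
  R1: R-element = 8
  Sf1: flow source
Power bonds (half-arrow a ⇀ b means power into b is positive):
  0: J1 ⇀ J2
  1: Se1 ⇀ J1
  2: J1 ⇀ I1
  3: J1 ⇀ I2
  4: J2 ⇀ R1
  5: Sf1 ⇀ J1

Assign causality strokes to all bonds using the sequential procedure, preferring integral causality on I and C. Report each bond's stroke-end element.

β1 stroke→J1  (Se1 fixes effort; stroke away)
β5 stroke→Sf1  (Sf1: flow source, stroke at near end)
β0 stroke→J2  (J1: bond 1 brought effort, rest push out)
β2 stroke→I1  (common-e at J1 fixed by 1)
β3 stroke→I2  (J1 effort already set via bond 1)
β4 stroke→R1  (common-e at J2 fixed by 0)

bond 0 stroke→J2
bond 1 stroke→J1
bond 2 stroke→I1
bond 3 stroke→I2
bond 4 stroke→R1
bond 5 stroke→Sf1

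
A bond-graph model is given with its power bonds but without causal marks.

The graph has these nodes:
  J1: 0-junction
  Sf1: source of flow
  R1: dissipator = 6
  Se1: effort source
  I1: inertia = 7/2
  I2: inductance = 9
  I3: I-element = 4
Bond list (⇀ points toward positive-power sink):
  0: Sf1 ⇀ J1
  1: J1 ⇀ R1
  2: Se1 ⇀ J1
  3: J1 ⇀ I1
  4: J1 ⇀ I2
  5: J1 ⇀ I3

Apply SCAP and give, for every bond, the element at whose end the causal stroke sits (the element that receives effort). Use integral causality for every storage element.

β0 stroke→Sf1
β1 stroke→R1
β2 stroke→J1
β3 stroke→I1
β4 stroke→I2
β5 stroke→I3

#0 stroke at Sf1  (source Sf1 imposes f)
#2 stroke at J1  (source Se1 imposes e)
#1 stroke at R1  (J1 effort already set via bond 2)
#3 stroke at I1  (common-e at J1 fixed by 2)
#4 stroke at I2  (J1: bond 2 brought effort, rest push out)
#5 stroke at I3  (0-jn J1 has e-setter on 2)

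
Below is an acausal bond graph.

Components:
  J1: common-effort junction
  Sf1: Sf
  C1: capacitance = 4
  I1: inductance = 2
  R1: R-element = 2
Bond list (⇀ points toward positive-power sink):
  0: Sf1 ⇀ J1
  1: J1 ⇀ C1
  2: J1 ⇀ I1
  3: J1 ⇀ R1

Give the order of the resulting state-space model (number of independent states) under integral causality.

2  (C1, I1 all integral)

bond 0 |Sf1  (Sf1: flow source, stroke at near end)
bond 1 |J1  (C1 integral (e out))
bond 2 |I1  (common-e at J1 fixed by 1)
bond 3 |R1  (J1: bond 1 brought effort, rest push out)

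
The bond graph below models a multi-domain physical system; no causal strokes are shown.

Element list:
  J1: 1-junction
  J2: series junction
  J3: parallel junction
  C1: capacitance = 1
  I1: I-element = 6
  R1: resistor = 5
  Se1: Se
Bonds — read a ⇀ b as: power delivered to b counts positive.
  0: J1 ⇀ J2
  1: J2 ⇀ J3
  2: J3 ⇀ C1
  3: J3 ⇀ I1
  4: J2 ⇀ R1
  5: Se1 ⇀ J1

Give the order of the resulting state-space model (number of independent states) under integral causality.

2  (C1, I1 all integral)

b5 →J1  (Se1 (Se) sets effort on bond)
b0 →J2  (J1 needs exactly one f-in)
b2 →J3  (C1 outputs effort q/C1)
b1 →J2  (J3: bond 2 brought effort, rest push out)
b3 →I1  (J3 effort already set via bond 2)
b4 →R1  (J2: last free bond brings flow in)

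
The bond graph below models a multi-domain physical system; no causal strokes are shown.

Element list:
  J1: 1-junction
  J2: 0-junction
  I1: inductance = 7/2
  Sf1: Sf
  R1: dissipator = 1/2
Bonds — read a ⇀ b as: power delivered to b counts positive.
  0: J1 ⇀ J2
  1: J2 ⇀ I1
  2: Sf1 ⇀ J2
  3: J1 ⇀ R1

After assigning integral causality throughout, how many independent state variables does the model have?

1  (I1 all integral)

#2 stroke at Sf1  (Sf1: flow source, stroke at near end)
#1 stroke at I1  (I1: I, integral causality)
#0 stroke at J2  (J2 needs exactly one e-in)
#3 stroke at J1  (J1: bond 0 brought flow, rest push out)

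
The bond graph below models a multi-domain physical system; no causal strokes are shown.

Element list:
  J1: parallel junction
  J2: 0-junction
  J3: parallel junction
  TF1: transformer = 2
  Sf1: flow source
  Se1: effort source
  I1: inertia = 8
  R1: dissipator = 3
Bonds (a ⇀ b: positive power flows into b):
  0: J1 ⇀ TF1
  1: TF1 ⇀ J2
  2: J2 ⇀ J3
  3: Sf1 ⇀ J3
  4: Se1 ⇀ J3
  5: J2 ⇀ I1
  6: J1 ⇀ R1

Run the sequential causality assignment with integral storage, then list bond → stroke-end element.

b3 stroke→Sf1  (source Sf1 imposes f)
b4 stroke→J3  (Se1 fixes effort; stroke away)
b2 stroke→J2  (common-e at J3 fixed by 4)
b1 stroke→TF1  (common-e at J2 fixed by 2)
b5 stroke→I1  (common-e at J2 fixed by 2)
b0 stroke→J1  (TF TF1: opposite of bond 1)
b6 stroke→R1  (J1 effort already set via bond 0)

bond 0 stroke at J1
bond 1 stroke at TF1
bond 2 stroke at J2
bond 3 stroke at Sf1
bond 4 stroke at J3
bond 5 stroke at I1
bond 6 stroke at R1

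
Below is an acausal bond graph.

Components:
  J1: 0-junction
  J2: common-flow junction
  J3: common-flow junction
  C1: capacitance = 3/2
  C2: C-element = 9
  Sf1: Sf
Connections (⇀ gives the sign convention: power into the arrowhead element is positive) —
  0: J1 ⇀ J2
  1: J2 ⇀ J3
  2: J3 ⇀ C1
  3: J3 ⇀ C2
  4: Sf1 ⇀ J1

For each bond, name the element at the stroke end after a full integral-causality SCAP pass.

β0 |J1
β1 |J2
β2 |J3
β3 |J3
β4 |Sf1

bond 4 |Sf1  (Sf1 (Sf) sets flow on bond)
bond 0 |J1  (J1: last free bond brings effort in)
bond 1 |J2  (1-jn J2 has f-setter on 0)
bond 2 |J3  (J3: bond 1 brought flow, rest push out)
bond 3 |J3  (common-f at J3 fixed by 1)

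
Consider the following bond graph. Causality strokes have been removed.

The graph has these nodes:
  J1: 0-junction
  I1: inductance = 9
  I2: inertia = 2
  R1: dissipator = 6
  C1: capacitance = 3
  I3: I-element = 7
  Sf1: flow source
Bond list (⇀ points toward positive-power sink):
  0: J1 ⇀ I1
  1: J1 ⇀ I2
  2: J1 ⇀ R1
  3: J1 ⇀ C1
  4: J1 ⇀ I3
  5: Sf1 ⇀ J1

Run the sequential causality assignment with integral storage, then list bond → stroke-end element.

bond 0 stroke at I1
bond 1 stroke at I2
bond 2 stroke at R1
bond 3 stroke at J1
bond 4 stroke at I3
bond 5 stroke at Sf1

b5 stroke at Sf1  (Sf1 (Sf) sets flow on bond)
b0 stroke at I1  (I1 integral (f out))
b1 stroke at I2  (I2 integral (f out))
b3 stroke at J1  (prefer integral on C1)
b2 stroke at R1  (J1: bond 3 brought effort, rest push out)
b4 stroke at I3  (0-jn J1 has e-setter on 3)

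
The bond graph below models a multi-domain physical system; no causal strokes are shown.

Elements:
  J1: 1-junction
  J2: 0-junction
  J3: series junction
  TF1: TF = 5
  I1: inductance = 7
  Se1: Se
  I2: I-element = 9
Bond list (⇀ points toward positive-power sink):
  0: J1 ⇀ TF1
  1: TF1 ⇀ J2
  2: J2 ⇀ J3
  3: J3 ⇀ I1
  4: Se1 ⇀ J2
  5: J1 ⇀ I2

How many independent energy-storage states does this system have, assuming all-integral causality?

2  (I1, I2 all integral)

bond 4 stroke at J2  (Se1 (Se) sets effort on bond)
bond 1 stroke at TF1  (0-jn J2 has e-setter on 4)
bond 2 stroke at J3  (common-e at J2 fixed by 4)
bond 3 stroke at I1  (J3: last free bond brings flow in)
bond 0 stroke at J1  (through TF1, causality passes straight; one stroke at TF1)
bond 5 stroke at I2  (closing 1-jn rule on J1)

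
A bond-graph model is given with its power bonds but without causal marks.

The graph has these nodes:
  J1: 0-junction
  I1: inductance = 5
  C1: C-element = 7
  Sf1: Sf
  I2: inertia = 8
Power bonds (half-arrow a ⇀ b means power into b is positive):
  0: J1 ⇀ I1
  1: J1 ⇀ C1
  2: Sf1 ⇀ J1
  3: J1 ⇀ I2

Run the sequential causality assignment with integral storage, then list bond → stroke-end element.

β2 stroke→Sf1  (Sf1 (Sf) sets flow on bond)
β0 stroke→I1  (I1 outputs flow p/I1)
β1 stroke→J1  (prefer integral on C1)
β3 stroke→I2  (J1: bond 1 brought effort, rest push out)

β0 →I1
β1 →J1
β2 →Sf1
β3 →I2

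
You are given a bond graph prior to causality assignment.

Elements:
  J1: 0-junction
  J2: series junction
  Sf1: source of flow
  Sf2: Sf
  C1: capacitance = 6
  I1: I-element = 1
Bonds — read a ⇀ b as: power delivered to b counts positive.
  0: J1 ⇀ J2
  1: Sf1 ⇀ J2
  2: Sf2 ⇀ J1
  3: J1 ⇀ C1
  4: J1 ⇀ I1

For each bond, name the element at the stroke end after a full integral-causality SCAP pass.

b1 →Sf1  (Sf1: flow source, stroke at near end)
b2 →Sf2  (Sf2 fixes flow; stroke at Sf2)
b0 →J2  (1-jn J2 has f-setter on 1)
b3 →J1  (C1 outputs effort q/C1)
b4 →I1  (0-jn J1 has e-setter on 3)

b0 |J2
b1 |Sf1
b2 |Sf2
b3 |J1
b4 |I1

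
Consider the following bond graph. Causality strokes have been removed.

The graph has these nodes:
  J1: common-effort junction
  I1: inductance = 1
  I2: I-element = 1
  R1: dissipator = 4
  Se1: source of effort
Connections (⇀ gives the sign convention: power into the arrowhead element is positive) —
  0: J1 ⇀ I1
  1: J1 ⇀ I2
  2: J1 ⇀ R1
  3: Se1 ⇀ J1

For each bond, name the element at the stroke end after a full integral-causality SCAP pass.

b0 |I1
b1 |I2
b2 |R1
b3 |J1

#3 stroke at J1  (Se1: effort source, stroke at far end)
#0 stroke at I1  (J1 effort already set via bond 3)
#1 stroke at I2  (0-jn J1 has e-setter on 3)
#2 stroke at R1  (0-jn J1 has e-setter on 3)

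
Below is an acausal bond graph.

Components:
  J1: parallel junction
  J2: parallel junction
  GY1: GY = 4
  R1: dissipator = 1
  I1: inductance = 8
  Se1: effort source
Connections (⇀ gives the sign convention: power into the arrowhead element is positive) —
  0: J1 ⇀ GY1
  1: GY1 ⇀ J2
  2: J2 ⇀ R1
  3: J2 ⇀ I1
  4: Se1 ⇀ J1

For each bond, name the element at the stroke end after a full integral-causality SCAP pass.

β4 |J1  (Se1 fixes effort; stroke away)
β0 |GY1  (common-e at J1 fixed by 4)
β1 |GY1  (GY1: gyrator matches bond 0)
β3 |I1  (I1: I, integral causality)
β2 |J2  (only one effort-in slot at J2)

#0 |GY1
#1 |GY1
#2 |J2
#3 |I1
#4 |J1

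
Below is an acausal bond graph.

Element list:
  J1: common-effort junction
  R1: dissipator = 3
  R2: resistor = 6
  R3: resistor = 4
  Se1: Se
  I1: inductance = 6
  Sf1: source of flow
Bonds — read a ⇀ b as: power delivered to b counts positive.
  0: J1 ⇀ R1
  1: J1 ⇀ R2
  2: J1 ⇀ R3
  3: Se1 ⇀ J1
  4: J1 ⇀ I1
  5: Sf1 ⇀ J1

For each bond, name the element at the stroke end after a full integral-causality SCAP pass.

#0 →R1
#1 →R2
#2 →R3
#3 →J1
#4 →I1
#5 →Sf1

#3 |J1  (Se1 (Se) sets effort on bond)
#5 |Sf1  (Sf1 fixes flow; stroke at Sf1)
#0 |R1  (J1 effort already set via bond 3)
#1 |R2  (0-jn J1 has e-setter on 3)
#2 |R3  (J1: bond 3 brought effort, rest push out)
#4 |I1  (0-jn J1 has e-setter on 3)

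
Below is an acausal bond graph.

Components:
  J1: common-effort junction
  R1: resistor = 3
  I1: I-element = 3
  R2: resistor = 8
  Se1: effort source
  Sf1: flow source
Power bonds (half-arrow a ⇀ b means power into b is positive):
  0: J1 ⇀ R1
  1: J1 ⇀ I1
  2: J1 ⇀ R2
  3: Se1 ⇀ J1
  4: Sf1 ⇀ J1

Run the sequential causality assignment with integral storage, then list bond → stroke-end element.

bond 3 stroke→J1  (Se1 fixes effort; stroke away)
bond 4 stroke→Sf1  (Sf1 fixes flow; stroke at Sf1)
bond 0 stroke→R1  (common-e at J1 fixed by 3)
bond 1 stroke→I1  (common-e at J1 fixed by 3)
bond 2 stroke→R2  (common-e at J1 fixed by 3)

β0 |R1
β1 |I1
β2 |R2
β3 |J1
β4 |Sf1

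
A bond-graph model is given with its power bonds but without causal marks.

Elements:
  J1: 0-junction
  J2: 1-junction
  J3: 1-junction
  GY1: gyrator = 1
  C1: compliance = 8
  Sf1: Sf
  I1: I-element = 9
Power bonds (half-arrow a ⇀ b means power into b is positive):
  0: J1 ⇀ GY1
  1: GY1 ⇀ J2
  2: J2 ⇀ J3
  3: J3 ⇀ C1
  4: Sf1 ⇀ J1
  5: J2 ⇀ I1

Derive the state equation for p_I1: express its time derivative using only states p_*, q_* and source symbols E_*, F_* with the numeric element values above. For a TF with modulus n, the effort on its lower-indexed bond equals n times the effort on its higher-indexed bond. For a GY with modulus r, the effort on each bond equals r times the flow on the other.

#4 stroke→Sf1  (Sf1 fixes flow; stroke at Sf1)
#0 stroke→J1  (only one effort-in slot at J1)
#1 stroke→J2  (through GY1, causality inverts; strokes same side of GY1)
#3 stroke→J3  (C1 integral (e out))
#2 stroke→J2  (only one flow-in slot at J3)
#5 stroke→I1  (J2: last free bond brings flow in)

dp_I1/dt = F_Sf1 - q_C1/8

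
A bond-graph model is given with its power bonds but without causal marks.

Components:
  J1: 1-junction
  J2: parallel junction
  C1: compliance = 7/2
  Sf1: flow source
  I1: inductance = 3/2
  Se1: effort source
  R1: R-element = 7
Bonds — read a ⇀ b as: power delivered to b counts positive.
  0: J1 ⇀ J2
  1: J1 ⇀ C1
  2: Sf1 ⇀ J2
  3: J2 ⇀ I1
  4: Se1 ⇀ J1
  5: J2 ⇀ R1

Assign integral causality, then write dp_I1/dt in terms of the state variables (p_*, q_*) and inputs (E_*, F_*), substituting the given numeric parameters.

#2 →Sf1  (Sf1 (Sf) sets flow on bond)
#4 →J1  (Se1: effort source, stroke at far end)
#1 →J1  (C1: C, integral causality)
#0 →J2  (closing 1-jn rule on J1)
#3 →I1  (0-jn J2 has e-setter on 0)
#5 →R1  (J2: bond 0 brought effort, rest push out)

dp_I1/dt = E_Se1 - 2*q_C1/7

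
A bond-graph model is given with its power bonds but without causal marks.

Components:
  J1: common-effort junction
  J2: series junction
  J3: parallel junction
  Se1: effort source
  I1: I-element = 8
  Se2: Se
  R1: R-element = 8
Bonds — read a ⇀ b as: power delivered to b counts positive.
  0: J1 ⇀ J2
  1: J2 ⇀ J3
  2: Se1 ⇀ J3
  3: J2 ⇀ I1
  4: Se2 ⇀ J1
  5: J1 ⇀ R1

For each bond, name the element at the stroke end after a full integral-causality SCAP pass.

b0 stroke→J2
b1 stroke→J2
b2 stroke→J3
b3 stroke→I1
b4 stroke→J1
b5 stroke→R1

#2 stroke at J3  (Se1: effort source, stroke at far end)
#4 stroke at J1  (source Se2 imposes e)
#0 stroke at J2  (J1: bond 4 brought effort, rest push out)
#5 stroke at R1  (0-jn J1 has e-setter on 4)
#1 stroke at J2  (J3 effort already set via bond 2)
#3 stroke at I1  (only one flow-in slot at J2)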